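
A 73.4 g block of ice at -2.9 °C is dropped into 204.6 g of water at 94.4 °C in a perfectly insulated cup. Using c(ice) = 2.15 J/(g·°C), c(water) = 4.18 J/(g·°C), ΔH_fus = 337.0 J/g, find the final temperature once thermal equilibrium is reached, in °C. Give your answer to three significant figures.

T_f = 47.8 °C

Heat to bring ice to 0 °C and melt it: q₁ = 73.4×2.15×2.9 + 73.4×337.0 = 25193 J
Heat the water can supply cooling to 0 °C: 204.6×4.18×94.4 = 80733.5 J > q₁, so all ice melts.
Energy balance: 204.6×4.18×(94.4 − T) = 25193 + 73.4×4.18×(T − 0)
855.228(94.4 − T) = 25193 + 306.812 T
80733.5 − 25193 = 1162.040 T
T = 55540.5 / 1162.040 = 47.80 °C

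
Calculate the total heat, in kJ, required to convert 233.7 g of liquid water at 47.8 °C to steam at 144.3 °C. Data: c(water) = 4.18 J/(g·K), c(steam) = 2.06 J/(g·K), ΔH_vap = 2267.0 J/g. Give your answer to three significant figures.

q = 602 kJ

q1 (heat water 47.8→100.0 °C): 233.7 × 4.18 × 52.2 = 50992 J
q2 (vaporize at 100 °C): 233.7 × 2267.0 = 529798 J
q3 (heat steam 100.0→144.3 °C): 233.7 × 2.06 × 44.3 = 21327 J
Total: 50992 + 529798 + 21327 = 602117 J = 602 kJ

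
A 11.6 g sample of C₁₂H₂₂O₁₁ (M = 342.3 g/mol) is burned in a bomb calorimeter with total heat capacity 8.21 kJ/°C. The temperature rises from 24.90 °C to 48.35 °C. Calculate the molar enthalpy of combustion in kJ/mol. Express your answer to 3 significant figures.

ΔH = -5680 kJ/mol

ΔT = 48.35 − 24.90 = 23.45 °C
q_cal = C_cal × ΔT = 8.21 × 23.45 = 192.5245 kJ
n = 11.6 / 342.3 = 0.03389 mol
q_rxn = −q_cal = -192.5245 kJ
ΔH = -192.5245 / 0.03389 = -5681 kJ/mol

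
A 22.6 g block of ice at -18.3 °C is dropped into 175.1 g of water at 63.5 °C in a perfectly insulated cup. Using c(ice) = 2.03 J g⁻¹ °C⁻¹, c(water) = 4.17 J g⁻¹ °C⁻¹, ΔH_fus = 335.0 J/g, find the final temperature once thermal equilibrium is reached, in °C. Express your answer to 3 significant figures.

T_f = 46.0 °C

Heat to bring ice to 0 °C and melt it: q₁ = 22.6×2.03×18.3 + 22.6×335.0 = 8410.6 J
Heat the water can supply cooling to 0 °C: 175.1×4.17×63.5 = 46365.6 J > q₁, so all ice melts.
Energy balance: 175.1×4.17×(63.5 − T) = 8410.6 + 22.6×4.17×(T − 0)
730.167(63.5 − T) = 8410.6 + 94.242 T
46365.6 − 8410.6 = 824.409 T
T = 37955.0 / 824.409 = 46.04 °C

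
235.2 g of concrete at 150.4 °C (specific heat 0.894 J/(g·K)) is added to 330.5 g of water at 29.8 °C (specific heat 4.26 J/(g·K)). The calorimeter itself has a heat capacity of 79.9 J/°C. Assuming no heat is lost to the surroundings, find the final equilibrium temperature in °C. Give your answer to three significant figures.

T_f = 44.7 °C

Heat lost by concrete = heat gained by water + calorimeter.
(235.2)(0.894)(150.4 − T) = [(330.5)(4.26) + 79.9](T − 29.8)
210.2688 (150.4 − T) = 1487.83 (T − 29.8)
31624 − 210.2688 T = 1487.83 T − 44337
75961 = 1698.0988 T
T = 44.73 °C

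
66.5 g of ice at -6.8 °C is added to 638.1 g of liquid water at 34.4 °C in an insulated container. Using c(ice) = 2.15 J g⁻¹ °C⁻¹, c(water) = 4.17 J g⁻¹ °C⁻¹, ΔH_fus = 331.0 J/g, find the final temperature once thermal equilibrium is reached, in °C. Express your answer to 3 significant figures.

Heat to bring ice to 0 °C and melt it: q₁ = 66.5×2.15×6.8 + 66.5×331.0 = 22984 J
Heat the water can supply cooling to 0 °C: 638.1×4.17×34.4 = 91534.2 J > q₁, so all ice melts.
Energy balance: 638.1×4.17×(34.4 − T) = 22984 + 66.5×4.17×(T − 0)
2660.877(34.4 − T) = 22984 + 277.305 T
91534.2 − 22984 = 2938.182 T
T = 68550.2 / 2938.182 = 23.33 °C

T_f = 23.3 °C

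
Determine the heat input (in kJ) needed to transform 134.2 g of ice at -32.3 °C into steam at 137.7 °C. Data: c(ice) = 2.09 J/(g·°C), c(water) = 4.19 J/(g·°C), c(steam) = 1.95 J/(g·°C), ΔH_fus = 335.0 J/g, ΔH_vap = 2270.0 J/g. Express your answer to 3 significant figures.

q1 (heat ice -32.3→0.0 °C): 134.2 × 2.09 × 32.3 = 9059 J
q2 (melt at 0 °C): 134.2 × 335.0 = 44957 J
q3 (heat water 0.0→100.0 °C): 134.2 × 4.19 × 100.0 = 56230 J
q4 (vaporize at 100 °C): 134.2 × 2270.0 = 304634 J
q5 (heat steam 100.0→137.7 °C): 134.2 × 1.95 × 37.7 = 9866 J
Total: 9059 + 44957 + 56230 + 304634 + 9866 = 424746 J = 425 kJ

q = 425 kJ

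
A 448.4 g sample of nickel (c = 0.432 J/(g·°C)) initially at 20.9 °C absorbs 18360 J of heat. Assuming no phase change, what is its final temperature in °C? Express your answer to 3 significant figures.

T_f = 116 °C

ΔT = q / (m c) = 18360 / (448.4 × 0.432) = 94.78 °C
T_f = 20.9 + 94.78 = 115.68 °C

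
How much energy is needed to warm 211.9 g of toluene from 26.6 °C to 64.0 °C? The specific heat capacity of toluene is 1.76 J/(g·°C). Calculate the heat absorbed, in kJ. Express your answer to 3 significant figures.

q = m c ΔT = 211.9 × 1.76 × (64.0 − 26.6)
q = 211.9 × 1.76 × 37.4 = 13948 J = 13.9 kJ

q = 13.9 kJ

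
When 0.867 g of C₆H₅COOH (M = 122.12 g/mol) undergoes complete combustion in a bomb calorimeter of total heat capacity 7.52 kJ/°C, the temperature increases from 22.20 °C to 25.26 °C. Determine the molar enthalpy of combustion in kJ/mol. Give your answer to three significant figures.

ΔT = 25.26 − 22.20 = 3.06 °C
q_cal = C_cal × ΔT = 7.52 × 3.06 = 23.0112 kJ
n = 0.867 / 122.12 = 0.007100 mol
q_rxn = −q_cal = -23.0112 kJ
ΔH = -23.0112 / 0.007100 = -3241 kJ/mol

ΔH = -3240 kJ/mol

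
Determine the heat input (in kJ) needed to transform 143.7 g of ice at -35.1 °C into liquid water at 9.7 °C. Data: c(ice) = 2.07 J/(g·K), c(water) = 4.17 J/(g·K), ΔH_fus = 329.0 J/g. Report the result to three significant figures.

q = 63.5 kJ

q1 (heat ice -35.1→0.0 °C): 143.7 × 2.07 × 35.1 = 10441 J
q2 (melt at 0 °C): 143.7 × 329.0 = 47277 J
q3 (heat water 0.0→9.7 °C): 143.7 × 4.17 × 9.7 = 5813 J
Total: 10441 + 47277 + 5813 = 63531 J = 63.5 kJ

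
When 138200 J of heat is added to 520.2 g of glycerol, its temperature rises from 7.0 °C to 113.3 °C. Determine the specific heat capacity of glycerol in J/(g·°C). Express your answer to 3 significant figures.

c = 2.50 J/(g·°C)

c = q / (m ΔT) = 138200 / (520.2 × 106.3)
c = 138200 / 55297.26 = 2.50 J/(g·°C)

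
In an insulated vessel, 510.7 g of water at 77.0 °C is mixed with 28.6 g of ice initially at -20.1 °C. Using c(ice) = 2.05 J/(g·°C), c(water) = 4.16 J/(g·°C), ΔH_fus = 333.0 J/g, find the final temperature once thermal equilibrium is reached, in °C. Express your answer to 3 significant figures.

T_f = 68.1 °C

Heat to bring ice to 0 °C and melt it: q₁ = 28.6×2.05×20.1 + 28.6×333.0 = 10702 J
Heat the water can supply cooling to 0 °C: 510.7×4.16×77.0 = 163587 J > q₁, so all ice melts.
Energy balance: 510.7×4.16×(77.0 − T) = 10702 + 28.6×4.16×(T − 0)
2124.512(77.0 − T) = 10702 + 118.976 T
163587 − 10702 = 2243.488 T
T = 152885 / 2243.488 = 68.146 °C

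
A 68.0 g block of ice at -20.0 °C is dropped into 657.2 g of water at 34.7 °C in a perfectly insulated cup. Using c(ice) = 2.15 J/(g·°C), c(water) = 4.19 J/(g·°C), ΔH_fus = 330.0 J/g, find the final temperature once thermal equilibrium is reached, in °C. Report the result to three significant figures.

T_f = 23.1 °C

Heat to bring ice to 0 °C and melt it: q₁ = 68.0×2.15×20.0 + 68.0×330.0 = 25364 J
Heat the water can supply cooling to 0 °C: 657.2×4.19×34.7 = 95552.3 J > q₁, so all ice melts.
Energy balance: 657.2×4.19×(34.7 − T) = 25364 + 68.0×4.19×(T − 0)
2753.668(34.7 − T) = 25364 + 284.92 T
95552.3 − 25364 = 3038.588 T
T = 70188.3 / 3038.588 = 23.10 °C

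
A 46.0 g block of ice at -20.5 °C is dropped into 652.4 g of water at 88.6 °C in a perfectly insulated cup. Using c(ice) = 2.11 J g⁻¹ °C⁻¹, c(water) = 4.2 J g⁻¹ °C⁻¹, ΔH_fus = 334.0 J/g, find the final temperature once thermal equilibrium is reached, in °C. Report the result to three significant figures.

T_f = 76.8 °C

Heat to bring ice to 0 °C and melt it: q₁ = 46.0×2.11×20.5 + 46.0×334.0 = 17354 J
Heat the water can supply cooling to 0 °C: 652.4×4.2×88.6 = 242771 J > q₁, so all ice melts.
Energy balance: 652.4×4.2×(88.6 − T) = 17354 + 46.0×4.2×(T − 0)
2740.08(88.6 − T) = 17354 + 193.2 T
242771 − 17354 = 2933.28 T
T = 225417 / 2933.28 = 76.848 °C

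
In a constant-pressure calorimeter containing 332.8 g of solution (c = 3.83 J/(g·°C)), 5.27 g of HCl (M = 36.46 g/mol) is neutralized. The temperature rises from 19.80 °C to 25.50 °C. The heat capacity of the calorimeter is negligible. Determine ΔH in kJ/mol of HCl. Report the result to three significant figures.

ΔH = -50.3 kJ/mol

|ΔT| = |25.50 − 19.80| = 5.70 °C
|q_surr| = (332.8 × 3.83) × 5.70 = 1274.624 × 5.70 = 7265 J
n(HCl) = 5.27 / 36.46 = 0.1445 mol
Temperature rose, so q_rxn = −|q_surr| = -7.265 kJ
ΔH = q_rxn / n = -50.28 kJ/mol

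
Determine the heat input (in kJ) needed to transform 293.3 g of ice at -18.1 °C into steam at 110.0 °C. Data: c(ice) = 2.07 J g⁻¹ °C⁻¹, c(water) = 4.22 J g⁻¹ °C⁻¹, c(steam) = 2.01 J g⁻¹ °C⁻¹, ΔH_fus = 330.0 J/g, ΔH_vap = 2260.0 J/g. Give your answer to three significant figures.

q1 (heat ice -18.1→0.0 °C): 293.3 × 2.07 × 18.1 = 10989 J
q2 (melt at 0 °C): 293.3 × 330.0 = 96789 J
q3 (heat water 0.0→100.0 °C): 293.3 × 4.22 × 100.0 = 123773 J
q4 (vaporize at 100 °C): 293.3 × 2260.0 = 662858 J
q5 (heat steam 100.0→110.0 °C): 293.3 × 2.01 × 10.0 = 5895 J
Total: 10989 + 96789 + 123773 + 662858 + 5895 = 900304 J = 900 kJ

q = 900 kJ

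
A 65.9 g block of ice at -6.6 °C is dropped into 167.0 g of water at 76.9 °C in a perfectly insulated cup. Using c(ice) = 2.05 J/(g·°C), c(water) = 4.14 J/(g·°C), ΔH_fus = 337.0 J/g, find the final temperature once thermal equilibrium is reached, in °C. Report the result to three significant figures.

T_f = 31.2 °C

Heat to bring ice to 0 °C and melt it: q₁ = 65.9×2.05×6.6 + 65.9×337.0 = 23100 J
Heat the water can supply cooling to 0 °C: 167.0×4.14×76.9 = 53167.1 J > q₁, so all ice melts.
Energy balance: 167.0×4.14×(76.9 − T) = 23100 + 65.9×4.14×(T − 0)
691.38(76.9 − T) = 23100 + 272.826 T
53167.1 − 23100 = 964.206 T
T = 30067.1 / 964.206 = 31.18 °C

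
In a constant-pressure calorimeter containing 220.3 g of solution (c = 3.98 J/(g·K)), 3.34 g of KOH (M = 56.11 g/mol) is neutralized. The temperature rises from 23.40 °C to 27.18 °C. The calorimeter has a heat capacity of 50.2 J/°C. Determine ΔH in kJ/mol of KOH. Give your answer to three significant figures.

ΔH = -58.9 kJ/mol

|ΔT| = |27.18 − 23.40| = 3.78 °C
|q_surr| = (220.3 × 3.98 + 50.2) × 3.78 = 926.994 × 3.78 = 3504 J
n(KOH) = 3.34 / 56.11 = 0.05953 mol
Temperature rose, so q_rxn = −|q_surr| = -3.504 kJ
ΔH = q_rxn / n = -58.86 kJ/mol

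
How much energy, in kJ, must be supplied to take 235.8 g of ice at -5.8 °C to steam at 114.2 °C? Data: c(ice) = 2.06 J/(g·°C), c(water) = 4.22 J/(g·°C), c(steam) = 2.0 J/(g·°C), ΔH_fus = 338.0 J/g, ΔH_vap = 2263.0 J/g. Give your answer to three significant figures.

q1 (heat ice -5.8→0.0 °C): 235.8 × 2.06 × 5.8 = 2817 J
q2 (melt at 0 °C): 235.8 × 338.0 = 79700 J
q3 (heat water 0.0→100.0 °C): 235.8 × 4.22 × 100.0 = 99508 J
q4 (vaporize at 100 °C): 235.8 × 2263.0 = 533615 J
q5 (heat steam 100.0→114.2 °C): 235.8 × 2.0 × 14.2 = 6697 J
Total: 2817 + 79700 + 99508 + 533615 + 6697 = 722337 J = 722 kJ

q = 722 kJ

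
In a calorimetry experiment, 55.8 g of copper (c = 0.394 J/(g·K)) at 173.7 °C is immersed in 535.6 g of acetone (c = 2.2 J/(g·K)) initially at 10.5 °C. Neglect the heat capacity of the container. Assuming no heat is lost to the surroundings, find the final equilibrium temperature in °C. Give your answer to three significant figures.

Heat lost by copper = heat gained by acetone.
(55.8)(0.394)(173.7 − T) = (535.6)(2.2)(T − 10.5)
21.9852 (173.7 − T) = 1178.32 (T − 10.5)
3818.8 − 21.9852 T = 1178.32 T − 12372
16190.8 = 1200.3052 T
T = 13.49 °C

T_f = 13.5 °C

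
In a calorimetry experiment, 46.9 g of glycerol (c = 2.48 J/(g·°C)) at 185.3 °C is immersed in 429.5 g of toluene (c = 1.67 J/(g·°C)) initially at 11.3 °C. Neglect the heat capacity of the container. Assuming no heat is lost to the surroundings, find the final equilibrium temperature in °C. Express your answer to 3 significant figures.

T_f = 35.6 °C

Heat lost by glycerol = heat gained by toluene.
(46.9)(2.48)(185.3 − T) = (429.5)(1.67)(T − 11.3)
116.312 (185.3 − T) = 717.265 (T − 11.3)
21553 − 116.312 T = 717.265 T − 8105.1
29658.1 = 833.577 T
T = 35.58 °C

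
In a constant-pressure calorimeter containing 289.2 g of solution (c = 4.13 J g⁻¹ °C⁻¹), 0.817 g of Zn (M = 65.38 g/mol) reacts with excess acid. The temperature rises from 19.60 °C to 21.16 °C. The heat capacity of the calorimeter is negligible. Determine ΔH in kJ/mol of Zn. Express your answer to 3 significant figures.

ΔH = -149 kJ/mol

|ΔT| = |21.16 − 19.60| = 1.56 °C
|q_surr| = (289.2 × 4.13) × 1.56 = 1194.396 × 1.56 = 1863 J
n(Zn) = 0.817 / 65.38 = 0.01250 mol
Temperature rose, so q_rxn = −|q_surr| = -1.863 kJ
ΔH = q_rxn / n = -149.0 kJ/mol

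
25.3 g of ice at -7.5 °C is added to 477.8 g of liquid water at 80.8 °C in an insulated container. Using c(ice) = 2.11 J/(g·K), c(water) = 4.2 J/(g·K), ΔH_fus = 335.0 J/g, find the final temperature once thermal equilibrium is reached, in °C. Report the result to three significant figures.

Heat to bring ice to 0 °C and melt it: q₁ = 25.3×2.11×7.5 + 25.3×335.0 = 8875.9 J
Heat the water can supply cooling to 0 °C: 477.8×4.2×80.8 = 162146 J > q₁, so all ice melts.
Energy balance: 477.8×4.2×(80.8 − T) = 8875.9 + 25.3×4.2×(T − 0)
2006.76(80.8 − T) = 8875.9 + 106.26 T
162146 − 8875.9 = 2113.02 T
T = 153270.1 / 2113.02 = 72.54 °C

T_f = 72.5 °C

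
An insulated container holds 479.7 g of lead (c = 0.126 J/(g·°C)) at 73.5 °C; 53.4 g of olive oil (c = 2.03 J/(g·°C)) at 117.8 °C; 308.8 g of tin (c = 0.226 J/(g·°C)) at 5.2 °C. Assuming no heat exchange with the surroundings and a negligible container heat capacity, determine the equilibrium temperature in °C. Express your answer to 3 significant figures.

T_f = 73.6 °C

Σ mᵢcᵢ(T − Tᵢ) = 0  ⇒  T = Σ mᵢcᵢTᵢ / Σ mᵢcᵢ
Σ mᵢcᵢ = 479.7×0.126 + 53.4×2.03 + 308.8×0.226 = 238.6330
Σ mᵢcᵢTᵢ = 60.4422×73.5 + 108.402×117.8 + 69.7888×5.2 = 17575
T = 17575 / 238.6330 = 73.649 °C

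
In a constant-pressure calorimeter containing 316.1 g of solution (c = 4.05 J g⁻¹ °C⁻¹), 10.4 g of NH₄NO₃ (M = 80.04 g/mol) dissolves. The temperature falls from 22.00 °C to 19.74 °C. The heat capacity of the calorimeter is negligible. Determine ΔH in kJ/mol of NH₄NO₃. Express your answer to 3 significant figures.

|ΔT| = |19.74 − 22.00| = 2.26 °C
|q_surr| = (316.1 × 4.05) × 2.26 = 1280.205 × 2.26 = 2893 J
n(NH₄NO₃) = 10.4 / 80.04 = 0.1299 mol
Temperature fell, so q_rxn = +|q_surr| = 2.893 kJ
ΔH = q_rxn / n = 22.27 kJ/mol

ΔH = 22.3 kJ/mol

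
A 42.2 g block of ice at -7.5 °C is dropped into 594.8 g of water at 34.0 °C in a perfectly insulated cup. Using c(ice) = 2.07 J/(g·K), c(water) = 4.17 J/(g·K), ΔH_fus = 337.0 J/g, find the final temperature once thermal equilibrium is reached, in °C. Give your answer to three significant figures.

T_f = 26.1 °C

Heat to bring ice to 0 °C and melt it: q₁ = 42.2×2.07×7.5 + 42.2×337.0 = 14877 J
Heat the water can supply cooling to 0 °C: 594.8×4.17×34.0 = 84330.7 J > q₁, so all ice melts.
Energy balance: 594.8×4.17×(34.0 − T) = 14877 + 42.2×4.17×(T − 0)
2480.316(34.0 − T) = 14877 + 175.974 T
84330.7 − 14877 = 2656.290 T
T = 69453.7 / 2656.290 = 26.147 °C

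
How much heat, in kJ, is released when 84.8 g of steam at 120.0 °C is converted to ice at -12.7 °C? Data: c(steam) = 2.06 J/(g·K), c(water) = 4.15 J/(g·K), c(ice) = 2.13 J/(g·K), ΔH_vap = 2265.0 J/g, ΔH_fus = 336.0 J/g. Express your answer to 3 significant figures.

q = 262 kJ

q1 (cool steam 120.0→100 °C): 84.8 × 2.06 × 20.0 = 3494 J
q2 (condense at 100 °C): 84.8 × 2265.0 = 192072 J
q3 (cool water 100→0 °C): 84.8 × 4.15 × 100.0 = 35192 J
q4 (freeze at 0 °C): 84.8 × 336.0 = 28493 J
q5 (cool ice 0→-12.7 °C): 84.8 × 2.13 × 12.7 = 2294 J
Total: 3494 + 192072 + 35192 + 28493 + 2294 = 261545 J = 262 kJ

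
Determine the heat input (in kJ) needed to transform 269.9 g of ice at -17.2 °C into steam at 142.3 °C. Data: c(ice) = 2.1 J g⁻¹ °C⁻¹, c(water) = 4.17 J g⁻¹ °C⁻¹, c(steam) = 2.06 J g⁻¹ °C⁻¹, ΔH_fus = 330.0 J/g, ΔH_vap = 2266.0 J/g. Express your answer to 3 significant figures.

q = 846 kJ

q1 (heat ice -17.2→0.0 °C): 269.9 × 2.1 × 17.2 = 9749 J
q2 (melt at 0 °C): 269.9 × 330.0 = 89067 J
q3 (heat water 0.0→100.0 °C): 269.9 × 4.17 × 100.0 = 112548 J
q4 (vaporize at 100 °C): 269.9 × 2266.0 = 611593 J
q5 (heat steam 100.0→142.3 °C): 269.9 × 2.06 × 42.3 = 23519 J
Total: 9749 + 89067 + 112548 + 611593 + 23519 = 846476 J = 846 kJ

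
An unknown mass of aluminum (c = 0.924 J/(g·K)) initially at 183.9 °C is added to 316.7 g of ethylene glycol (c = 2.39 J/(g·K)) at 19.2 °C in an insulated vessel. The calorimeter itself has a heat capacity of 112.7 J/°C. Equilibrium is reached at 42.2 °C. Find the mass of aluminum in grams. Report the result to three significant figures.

m = 153 g

q_gained = (316.7 × 2.39 + 112.7) × (42.2 − 19.2) = 20000 J
q_lost = m × 0.924 × (183.9 − 42.2) = 130.9308 m
m = 20000 / 130.9308 = 153 g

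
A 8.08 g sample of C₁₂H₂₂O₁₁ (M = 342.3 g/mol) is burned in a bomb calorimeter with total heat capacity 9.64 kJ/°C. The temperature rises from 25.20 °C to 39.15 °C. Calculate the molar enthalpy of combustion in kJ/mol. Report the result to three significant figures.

ΔT = 39.15 − 25.20 = 13.95 °C
q_cal = C_cal × ΔT = 9.64 × 13.95 = 134.478 kJ
n = 8.08 / 342.3 = 0.02361 mol
q_rxn = −q_cal = -134.478 kJ
ΔH = -134.478 / 0.02361 = -5696 kJ/mol

ΔH = -5700 kJ/mol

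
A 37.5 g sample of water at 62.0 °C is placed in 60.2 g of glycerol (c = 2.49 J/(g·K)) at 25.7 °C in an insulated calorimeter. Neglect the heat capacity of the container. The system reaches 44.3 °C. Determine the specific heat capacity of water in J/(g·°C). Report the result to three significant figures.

c = 4.20 J/(g·°C)

q_gained = (60.2 × 2.49) × (44.3 − 25.7) = 2788 J
q_lost = 37.5 × c × (62.0 − 44.3) = 663.75 c
Set equal: c = 2788 / 663.75 = 4.20 J/(g·°C)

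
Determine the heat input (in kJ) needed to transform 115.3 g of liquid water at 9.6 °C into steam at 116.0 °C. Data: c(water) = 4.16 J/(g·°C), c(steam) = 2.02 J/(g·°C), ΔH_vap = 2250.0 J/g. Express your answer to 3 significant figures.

q = 307 kJ

q1 (heat water 9.6→100.0 °C): 115.3 × 4.16 × 90.4 = 43360 J
q2 (vaporize at 100 °C): 115.3 × 2250.0 = 259425 J
q3 (heat steam 100.0→116.0 °C): 115.3 × 2.02 × 16.0 = 3726 J
Total: 43360 + 259425 + 3726 = 306511 J = 307 kJ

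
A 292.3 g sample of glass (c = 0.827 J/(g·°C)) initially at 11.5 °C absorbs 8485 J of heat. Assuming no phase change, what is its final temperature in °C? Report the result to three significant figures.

ΔT = q / (m c) = 8485 / (292.3 × 0.827) = 35.10 °C
T_f = 11.5 + 35.10 = 46.60 °C

T_f = 46.6 °C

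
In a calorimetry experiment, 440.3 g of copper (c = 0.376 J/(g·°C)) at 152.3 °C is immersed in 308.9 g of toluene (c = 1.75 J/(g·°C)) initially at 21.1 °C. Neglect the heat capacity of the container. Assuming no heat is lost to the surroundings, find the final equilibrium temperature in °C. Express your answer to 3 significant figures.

Heat lost by copper = heat gained by toluene.
(440.3)(0.376)(152.3 − T) = (308.9)(1.75)(T − 21.1)
165.5528 (152.3 − T) = 540.575 (T − 21.1)
25214 − 165.5528 T = 540.575 T − 11406
36620 = 706.1278 T
T = 51.86 °C

T_f = 51.9 °C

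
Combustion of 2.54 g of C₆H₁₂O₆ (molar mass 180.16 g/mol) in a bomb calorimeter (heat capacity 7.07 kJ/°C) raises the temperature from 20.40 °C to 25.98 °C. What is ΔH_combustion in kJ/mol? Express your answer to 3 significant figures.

ΔT = 25.98 − 20.40 = 5.58 °C
q_cal = C_cal × ΔT = 7.07 × 5.58 = 39.4506 kJ
n = 2.54 / 180.16 = 0.01410 mol
q_rxn = −q_cal = -39.4506 kJ
ΔH = -39.4506 / 0.01410 = -2798 kJ/mol

ΔH = -2800 kJ/mol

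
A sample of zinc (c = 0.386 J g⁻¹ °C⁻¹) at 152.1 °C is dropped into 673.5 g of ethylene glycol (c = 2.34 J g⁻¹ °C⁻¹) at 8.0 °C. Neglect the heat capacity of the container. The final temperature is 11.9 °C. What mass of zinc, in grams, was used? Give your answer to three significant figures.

m = 114 g

q_gained = (673.5 × 2.34) × (11.9 − 8.0) = 6146 J
q_lost = m × 0.386 × (152.1 − 11.9) = 54.1172 m
m = 6146 / 54.1172 = 114 g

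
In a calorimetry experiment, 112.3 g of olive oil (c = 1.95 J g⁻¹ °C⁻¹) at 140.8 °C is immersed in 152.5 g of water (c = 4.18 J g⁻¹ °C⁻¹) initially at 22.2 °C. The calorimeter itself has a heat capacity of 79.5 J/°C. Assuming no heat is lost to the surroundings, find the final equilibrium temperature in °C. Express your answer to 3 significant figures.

Heat lost by olive oil = heat gained by water + calorimeter.
(112.3)(1.95)(140.8 − T) = [(152.5)(4.18) + 79.5](T − 22.2)
218.985 (140.8 − T) = 716.95 (T − 22.2)
30833 − 218.985 T = 716.95 T − 15916
46749 = 935.935 T
T = 49.949 °C

T_f = 49.9 °C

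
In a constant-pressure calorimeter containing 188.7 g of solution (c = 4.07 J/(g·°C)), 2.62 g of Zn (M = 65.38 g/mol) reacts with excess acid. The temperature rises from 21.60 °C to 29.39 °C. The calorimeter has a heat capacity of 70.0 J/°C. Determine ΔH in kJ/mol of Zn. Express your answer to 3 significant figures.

ΔH = -163 kJ/mol

|ΔT| = |29.39 − 21.60| = 7.79 °C
|q_surr| = (188.7 × 4.07 + 70.0) × 7.79 = 838.009 × 7.79 = 6528 J
n(Zn) = 2.62 / 65.38 = 0.04007 mol
Temperature rose, so q_rxn = −|q_surr| = -6.528 kJ
ΔH = q_rxn / n = -162.9 kJ/mol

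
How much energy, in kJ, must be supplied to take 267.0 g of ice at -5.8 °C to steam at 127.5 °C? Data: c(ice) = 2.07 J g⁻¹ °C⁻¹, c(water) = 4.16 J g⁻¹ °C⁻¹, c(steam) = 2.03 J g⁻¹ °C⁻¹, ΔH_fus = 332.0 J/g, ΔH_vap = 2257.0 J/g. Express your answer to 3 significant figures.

q1 (heat ice -5.8→0.0 °C): 267.0 × 2.07 × 5.8 = 3206 J
q2 (melt at 0 °C): 267.0 × 332.0 = 88644 J
q3 (heat water 0.0→100.0 °C): 267.0 × 4.16 × 100.0 = 111072 J
q4 (vaporize at 100 °C): 267.0 × 2257.0 = 602619 J
q5 (heat steam 100.0→127.5 °C): 267.0 × 2.03 × 27.5 = 14905 J
Total: 3206 + 88644 + 111072 + 602619 + 14905 = 820446 J = 820 kJ

q = 820 kJ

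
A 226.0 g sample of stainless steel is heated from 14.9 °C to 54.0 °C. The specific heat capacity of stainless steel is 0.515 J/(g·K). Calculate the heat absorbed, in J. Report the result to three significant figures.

q = m c ΔT = 226.0 × 0.515 × (54.0 − 14.9)
q = 226.0 × 0.515 × 39.1 = 4551 J

q = 4550 J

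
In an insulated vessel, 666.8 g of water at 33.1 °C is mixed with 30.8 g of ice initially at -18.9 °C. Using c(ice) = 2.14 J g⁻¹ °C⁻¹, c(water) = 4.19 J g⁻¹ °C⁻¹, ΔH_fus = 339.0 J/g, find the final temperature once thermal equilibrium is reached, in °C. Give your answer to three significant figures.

T_f = 27.6 °C

Heat to bring ice to 0 °C and melt it: q₁ = 30.8×2.14×18.9 + 30.8×339.0 = 11687 J
Heat the water can supply cooling to 0 °C: 666.8×4.19×33.1 = 92477.8 J > q₁, so all ice melts.
Energy balance: 666.8×4.19×(33.1 − T) = 11687 + 30.8×4.19×(T − 0)
2793.892(33.1 − T) = 11687 + 129.052 T
92477.8 − 11687 = 2922.944 T
T = 80790.8 / 2922.944 = 27.64 °C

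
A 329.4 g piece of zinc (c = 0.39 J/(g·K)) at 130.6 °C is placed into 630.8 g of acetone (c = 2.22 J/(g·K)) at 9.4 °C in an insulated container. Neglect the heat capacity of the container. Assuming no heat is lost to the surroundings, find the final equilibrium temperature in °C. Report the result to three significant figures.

Heat lost by zinc = heat gained by acetone.
(329.4)(0.39)(130.6 − T) = (630.8)(2.22)(T − 9.4)
128.466 (130.6 − T) = 1400.376 (T − 9.4)
16778 − 128.466 T = 1400.376 T − 13164
29942 = 1528.842 T
T = 19.58 °C

T_f = 19.6 °C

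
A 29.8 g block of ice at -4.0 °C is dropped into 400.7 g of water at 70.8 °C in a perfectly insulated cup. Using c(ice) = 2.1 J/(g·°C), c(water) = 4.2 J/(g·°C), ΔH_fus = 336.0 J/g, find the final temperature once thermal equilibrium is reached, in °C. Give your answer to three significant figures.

Heat to bring ice to 0 °C and melt it: q₁ = 29.8×2.1×4.0 + 29.8×336.0 = 10263 J
Heat the water can supply cooling to 0 °C: 400.7×4.2×70.8 = 119152 J > q₁, so all ice melts.
Energy balance: 400.7×4.2×(70.8 − T) = 10263 + 29.8×4.2×(T − 0)
1682.94(70.8 − T) = 10263 + 125.16 T
119152 − 10263 = 1808.10 T
T = 108889 / 1808.10 = 60.22 °C

T_f = 60.2 °C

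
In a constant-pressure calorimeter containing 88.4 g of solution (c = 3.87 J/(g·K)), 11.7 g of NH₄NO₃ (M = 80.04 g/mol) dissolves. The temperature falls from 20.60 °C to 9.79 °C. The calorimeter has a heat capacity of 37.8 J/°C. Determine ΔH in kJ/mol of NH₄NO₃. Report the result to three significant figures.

|ΔT| = |9.79 − 20.60| = 10.81 °C
|q_surr| = (88.4 × 3.87 + 37.8) × 10.81 = 379.908 × 10.81 = 4107 J
n(NH₄NO₃) = 11.7 / 80.04 = 0.1462 mol
Temperature fell, so q_rxn = +|q_surr| = 4.107 kJ
ΔH = q_rxn / n = 28.09 kJ/mol

ΔH = 28.1 kJ/mol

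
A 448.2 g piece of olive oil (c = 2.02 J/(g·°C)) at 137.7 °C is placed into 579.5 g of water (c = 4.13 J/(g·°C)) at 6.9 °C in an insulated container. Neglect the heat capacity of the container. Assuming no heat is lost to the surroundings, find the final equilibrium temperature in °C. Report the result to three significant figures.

Heat lost by olive oil = heat gained by water.
(448.2)(2.02)(137.7 − T) = (579.5)(4.13)(T − 6.9)
905.364 (137.7 − T) = 2393.335 (T − 6.9)
124670 − 905.364 T = 2393.335 T − 16514
141184 = 3298.699 T
T = 42.80 °C

T_f = 42.8 °C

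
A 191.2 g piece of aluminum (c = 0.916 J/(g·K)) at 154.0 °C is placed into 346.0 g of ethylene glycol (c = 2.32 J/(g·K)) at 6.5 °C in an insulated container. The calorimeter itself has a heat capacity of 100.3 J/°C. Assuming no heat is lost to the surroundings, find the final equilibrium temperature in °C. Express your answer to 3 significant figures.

T_f = 30.5 °C

Heat lost by aluminum = heat gained by ethylene glycol + calorimeter.
(191.2)(0.916)(154.0 − T) = [(346.0)(2.32) + 100.3](T − 6.5)
175.1392 (154.0 − T) = 903.02 (T − 6.5)
26971 − 175.1392 T = 903.02 T − 5869.6
32840.6 = 1078.1592 T
T = 30.46 °C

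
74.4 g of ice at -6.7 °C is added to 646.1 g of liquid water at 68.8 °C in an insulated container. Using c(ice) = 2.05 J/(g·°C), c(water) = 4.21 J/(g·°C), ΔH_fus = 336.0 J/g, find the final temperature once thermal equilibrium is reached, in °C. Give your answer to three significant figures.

T_f = 53.1 °C

Heat to bring ice to 0 °C and melt it: q₁ = 74.4×2.05×6.7 + 74.4×336.0 = 26020 J
Heat the water can supply cooling to 0 °C: 646.1×4.21×68.8 = 187142 J > q₁, so all ice melts.
Energy balance: 646.1×4.21×(68.8 − T) = 26020 + 74.4×4.21×(T − 0)
2720.081(68.8 − T) = 26020 + 313.224 T
187142 − 26020 = 3033.305 T
T = 161122 / 3033.305 = 53.12 °C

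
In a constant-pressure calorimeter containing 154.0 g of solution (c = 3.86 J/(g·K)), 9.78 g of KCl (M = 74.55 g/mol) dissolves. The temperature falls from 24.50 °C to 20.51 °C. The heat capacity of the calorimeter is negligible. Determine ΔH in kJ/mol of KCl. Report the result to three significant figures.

|ΔT| = |20.51 − 24.50| = 3.99 °C
|q_surr| = (154.0 × 3.86) × 3.99 = 594.44 × 3.99 = 2372 J
n(KCl) = 9.78 / 74.55 = 0.1312 mol
Temperature fell, so q_rxn = +|q_surr| = 2.372 kJ
ΔH = q_rxn / n = 18.08 kJ/mol

ΔH = 18.1 kJ/mol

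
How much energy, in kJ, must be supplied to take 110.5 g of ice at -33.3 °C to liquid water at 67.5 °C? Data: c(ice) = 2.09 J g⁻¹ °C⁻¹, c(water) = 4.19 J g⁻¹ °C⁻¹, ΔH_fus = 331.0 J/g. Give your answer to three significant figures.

q1 (heat ice -33.3→0.0 °C): 110.5 × 2.09 × 33.3 = 7690 J
q2 (melt at 0 °C): 110.5 × 331.0 = 36576 J
q3 (heat water 0.0→67.5 °C): 110.5 × 4.19 × 67.5 = 31252 J
Total: 7690 + 36576 + 31252 = 75518 J = 75.5 kJ

q = 75.5 kJ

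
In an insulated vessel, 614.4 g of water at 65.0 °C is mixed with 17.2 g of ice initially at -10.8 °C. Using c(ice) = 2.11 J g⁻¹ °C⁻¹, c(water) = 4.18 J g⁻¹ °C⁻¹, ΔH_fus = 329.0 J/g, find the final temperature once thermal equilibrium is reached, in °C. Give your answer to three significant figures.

T_f = 60.9 °C

Heat to bring ice to 0 °C and melt it: q₁ = 17.2×2.11×10.8 + 17.2×329.0 = 6050.8 J
Heat the water can supply cooling to 0 °C: 614.4×4.18×65.0 = 166932 J > q₁, so all ice melts.
Energy balance: 614.4×4.18×(65.0 − T) = 6050.8 + 17.2×4.18×(T − 0)
2568.192(65.0 − T) = 6050.8 + 71.896 T
166932 − 6050.8 = 2640.088 T
T = 160881.2 / 2640.088 = 60.94 °C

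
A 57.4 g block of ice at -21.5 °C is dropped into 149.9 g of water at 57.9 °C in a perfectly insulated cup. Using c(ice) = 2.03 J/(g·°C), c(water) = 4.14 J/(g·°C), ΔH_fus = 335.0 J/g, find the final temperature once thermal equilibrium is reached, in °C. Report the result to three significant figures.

Heat to bring ice to 0 °C and melt it: q₁ = 57.4×2.03×21.5 + 57.4×335.0 = 21734 J
Heat the water can supply cooling to 0 °C: 149.9×4.14×57.9 = 35931.9 J > q₁, so all ice melts.
Energy balance: 149.9×4.14×(57.9 − T) = 21734 + 57.4×4.14×(T − 0)
620.586(57.9 − T) = 21734 + 237.636 T
35931.9 − 21734 = 858.222 T
T = 14197.9 / 858.222 = 16.54 °C

T_f = 16.5 °C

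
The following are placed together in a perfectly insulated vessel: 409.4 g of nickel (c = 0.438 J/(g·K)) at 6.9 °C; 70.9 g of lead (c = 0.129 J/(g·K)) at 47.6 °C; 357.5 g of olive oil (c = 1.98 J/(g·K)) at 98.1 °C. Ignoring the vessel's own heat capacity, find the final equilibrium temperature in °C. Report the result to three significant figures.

Σ mᵢcᵢ(T − Tᵢ) = 0  ⇒  T = Σ mᵢcᵢTᵢ / Σ mᵢcᵢ
Σ mᵢcᵢ = 409.4×0.438 + 70.9×0.129 + 357.5×1.98 = 896.3133
Σ mᵢcᵢTᵢ = 179.3172×6.9 + 9.1461×47.6 + 707.85×98.1 = 71113
T = 71113 / 896.3133 = 79.34 °C

T_f = 79.3 °C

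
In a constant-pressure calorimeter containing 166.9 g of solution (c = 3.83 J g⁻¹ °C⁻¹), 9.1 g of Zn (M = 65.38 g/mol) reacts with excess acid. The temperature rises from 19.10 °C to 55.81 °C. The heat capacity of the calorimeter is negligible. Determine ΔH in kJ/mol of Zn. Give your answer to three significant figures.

|ΔT| = |55.81 − 19.10| = 36.71 °C
|q_surr| = (166.9 × 3.83) × 36.71 = 639.227 × 36.71 = 23470 J
n(Zn) = 9.1 / 65.38 = 0.1392 mol
Temperature rose, so q_rxn = −|q_surr| = -23.47 kJ
ΔH = q_rxn / n = -168.6 kJ/mol

ΔH = -169 kJ/mol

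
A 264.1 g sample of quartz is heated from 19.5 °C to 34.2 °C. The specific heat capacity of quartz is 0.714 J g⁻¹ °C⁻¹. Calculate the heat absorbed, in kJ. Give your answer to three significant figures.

q = m c ΔT = 264.1 × 0.714 × (34.2 − 19.5)
q = 264.1 × 0.714 × 14.7 = 2772 J = 2.77 kJ

q = 2.77 kJ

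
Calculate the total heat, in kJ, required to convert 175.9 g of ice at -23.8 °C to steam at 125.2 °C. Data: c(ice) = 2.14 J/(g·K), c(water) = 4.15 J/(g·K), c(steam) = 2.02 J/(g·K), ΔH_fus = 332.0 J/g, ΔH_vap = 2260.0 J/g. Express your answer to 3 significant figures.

q1 (heat ice -23.8→0.0 °C): 175.9 × 2.14 × 23.8 = 8959 J
q2 (melt at 0 °C): 175.9 × 332.0 = 58399 J
q3 (heat water 0.0→100.0 °C): 175.9 × 4.15 × 100.0 = 72999 J
q4 (vaporize at 100 °C): 175.9 × 2260.0 = 397534 J
q5 (heat steam 100.0→125.2 °C): 175.9 × 2.02 × 25.2 = 8954 J
Total: 8959 + 58399 + 72999 + 397534 + 8954 = 546845 J = 547 kJ

q = 547 kJ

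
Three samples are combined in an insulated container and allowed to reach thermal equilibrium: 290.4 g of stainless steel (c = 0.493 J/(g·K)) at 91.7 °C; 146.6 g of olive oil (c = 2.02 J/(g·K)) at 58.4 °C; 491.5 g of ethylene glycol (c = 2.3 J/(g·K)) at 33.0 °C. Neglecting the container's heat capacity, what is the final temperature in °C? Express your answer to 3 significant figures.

T_f = 43.1 °C

Σ mᵢcᵢ(T − Tᵢ) = 0  ⇒  T = Σ mᵢcᵢTᵢ / Σ mᵢcᵢ
Σ mᵢcᵢ = 290.4×0.493 + 146.6×2.02 + 491.5×2.3 = 1569.7492
Σ mᵢcᵢTᵢ = 143.1672×91.7 + 296.132×58.4 + 1130.45×33.0 = 67727
T = 67727 / 1569.7492 = 43.145 °C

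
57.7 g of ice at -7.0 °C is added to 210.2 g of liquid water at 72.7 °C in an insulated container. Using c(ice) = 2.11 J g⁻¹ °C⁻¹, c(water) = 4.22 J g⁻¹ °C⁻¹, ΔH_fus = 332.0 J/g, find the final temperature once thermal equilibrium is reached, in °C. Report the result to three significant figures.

T_f = 39.3 °C

Heat to bring ice to 0 °C and melt it: q₁ = 57.7×2.11×7.0 + 57.7×332.0 = 20009 J
Heat the water can supply cooling to 0 °C: 210.2×4.22×72.7 = 64488.1 J > q₁, so all ice melts.
Energy balance: 210.2×4.22×(72.7 − T) = 20009 + 57.7×4.22×(T − 0)
887.044(72.7 − T) = 20009 + 243.494 T
64488.1 − 20009 = 1130.538 T
T = 44479.1 / 1130.538 = 39.34 °C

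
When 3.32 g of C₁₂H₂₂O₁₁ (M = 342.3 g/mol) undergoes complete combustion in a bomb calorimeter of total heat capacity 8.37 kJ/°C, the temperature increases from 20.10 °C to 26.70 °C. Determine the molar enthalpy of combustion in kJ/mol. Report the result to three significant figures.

ΔH = -5700 kJ/mol

ΔT = 26.70 − 20.10 = 6.60 °C
q_cal = C_cal × ΔT = 8.37 × 6.60 = 55.242 kJ
n = 3.32 / 342.3 = 0.009699 mol
q_rxn = −q_cal = -55.242 kJ
ΔH = -55.242 / 0.009699 = -5696 kJ/mol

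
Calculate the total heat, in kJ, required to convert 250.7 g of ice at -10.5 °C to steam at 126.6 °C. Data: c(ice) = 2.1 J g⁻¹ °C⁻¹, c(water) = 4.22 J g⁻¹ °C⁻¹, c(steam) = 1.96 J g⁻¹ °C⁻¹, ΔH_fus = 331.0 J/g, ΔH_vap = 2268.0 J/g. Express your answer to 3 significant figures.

q1 (heat ice -10.5→0.0 °C): 250.7 × 2.1 × 10.5 = 5528 J
q2 (melt at 0 °C): 250.7 × 331.0 = 82982 J
q3 (heat water 0.0→100.0 °C): 250.7 × 4.22 × 100.0 = 105795 J
q4 (vaporize at 100 °C): 250.7 × 2268.0 = 568588 J
q5 (heat steam 100.0→126.6 °C): 250.7 × 1.96 × 26.6 = 13070 J
Total: 5528 + 82982 + 105795 + 568588 + 13070 = 775963 J = 776 kJ

q = 776 kJ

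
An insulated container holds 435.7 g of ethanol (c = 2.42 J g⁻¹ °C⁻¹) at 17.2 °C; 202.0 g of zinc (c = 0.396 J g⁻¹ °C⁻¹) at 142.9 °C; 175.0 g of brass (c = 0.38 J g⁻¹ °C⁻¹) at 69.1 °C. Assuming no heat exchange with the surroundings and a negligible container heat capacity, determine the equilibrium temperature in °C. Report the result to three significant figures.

T_f = 28.4 °C

Σ mᵢcᵢ(T − Tᵢ) = 0  ⇒  T = Σ mᵢcᵢTᵢ / Σ mᵢcᵢ
Σ mᵢcᵢ = 435.7×2.42 + 202.0×0.396 + 175.0×0.38 = 1200.886
Σ mᵢcᵢTᵢ = 1054.394×17.2 + 79.992×142.9 + 66.5×69.1 = 34162
T = 34162 / 1200.886 = 28.447 °C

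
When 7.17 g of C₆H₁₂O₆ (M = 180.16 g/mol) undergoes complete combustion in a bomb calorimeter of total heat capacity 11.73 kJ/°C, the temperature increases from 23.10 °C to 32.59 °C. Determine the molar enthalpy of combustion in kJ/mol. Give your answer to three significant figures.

ΔH = -2800 kJ/mol

ΔT = 32.59 − 23.10 = 9.49 °C
q_cal = C_cal × ΔT = 11.73 × 9.49 = 111.3177 kJ
n = 7.17 / 180.16 = 0.03980 mol
q_rxn = −q_cal = -111.3177 kJ
ΔH = -111.3177 / 0.03980 = -2797 kJ/mol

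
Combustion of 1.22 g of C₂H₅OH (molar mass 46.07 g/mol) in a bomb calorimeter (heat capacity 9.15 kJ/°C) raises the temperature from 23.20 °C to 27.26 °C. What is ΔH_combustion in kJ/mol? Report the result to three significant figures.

ΔT = 27.26 − 23.20 = 4.06 °C
q_cal = C_cal × ΔT = 9.15 × 4.06 = 37.149 kJ
n = 1.22 / 46.07 = 0.02648 mol
q_rxn = −q_cal = -37.149 kJ
ΔH = -37.149 / 0.02648 = -1403 kJ/mol

ΔH = -1400 kJ/mol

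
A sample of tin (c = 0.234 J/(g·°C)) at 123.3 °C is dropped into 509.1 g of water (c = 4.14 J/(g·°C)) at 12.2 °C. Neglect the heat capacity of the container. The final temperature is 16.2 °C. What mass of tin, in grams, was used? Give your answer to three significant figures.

m = 336 g

q_gained = (509.1 × 4.14) × (16.2 − 12.2) = 8431 J
q_lost = m × 0.234 × (123.3 − 16.2) = 25.0614 m
m = 8431 / 25.0614 = 336 g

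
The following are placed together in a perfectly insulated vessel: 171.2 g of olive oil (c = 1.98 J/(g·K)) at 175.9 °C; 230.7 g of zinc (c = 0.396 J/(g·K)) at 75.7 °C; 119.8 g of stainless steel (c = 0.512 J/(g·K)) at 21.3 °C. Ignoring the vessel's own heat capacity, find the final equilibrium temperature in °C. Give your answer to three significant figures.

T_f = 138 °C

Σ mᵢcᵢ(T − Tᵢ) = 0  ⇒  T = Σ mᵢcᵢTᵢ / Σ mᵢcᵢ
Σ mᵢcᵢ = 171.2×1.98 + 230.7×0.396 + 119.8×0.512 = 491.6708
Σ mᵢcᵢTᵢ = 338.976×175.9 + 91.3572×75.7 + 61.3376×21.3 = 67848
T = 67848 / 491.6708 = 138.0 °C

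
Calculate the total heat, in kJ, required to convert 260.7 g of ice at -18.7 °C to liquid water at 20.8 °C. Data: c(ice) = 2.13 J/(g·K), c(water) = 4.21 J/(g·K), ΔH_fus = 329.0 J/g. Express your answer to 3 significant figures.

q = 119 kJ

q1 (heat ice -18.7→0.0 °C): 260.7 × 2.13 × 18.7 = 10384 J
q2 (melt at 0 °C): 260.7 × 329.0 = 85770 J
q3 (heat water 0.0→20.8 °C): 260.7 × 4.21 × 20.8 = 22829 J
Total: 10384 + 85770 + 22829 = 118983 J = 119 kJ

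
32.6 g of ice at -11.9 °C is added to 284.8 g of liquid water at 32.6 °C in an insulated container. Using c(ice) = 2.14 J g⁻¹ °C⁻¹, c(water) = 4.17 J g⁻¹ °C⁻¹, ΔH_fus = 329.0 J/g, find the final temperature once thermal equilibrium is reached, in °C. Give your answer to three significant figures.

T_f = 20.5 °C

Heat to bring ice to 0 °C and melt it: q₁ = 32.6×2.14×11.9 + 32.6×329.0 = 11556 J
Heat the water can supply cooling to 0 °C: 284.8×4.17×32.6 = 38716.3 J > q₁, so all ice melts.
Energy balance: 284.8×4.17×(32.6 − T) = 11556 + 32.6×4.17×(T − 0)
1187.616(32.6 − T) = 11556 + 135.942 T
38716.3 − 11556 = 1323.558 T
T = 27160.3 / 1323.558 = 20.52 °C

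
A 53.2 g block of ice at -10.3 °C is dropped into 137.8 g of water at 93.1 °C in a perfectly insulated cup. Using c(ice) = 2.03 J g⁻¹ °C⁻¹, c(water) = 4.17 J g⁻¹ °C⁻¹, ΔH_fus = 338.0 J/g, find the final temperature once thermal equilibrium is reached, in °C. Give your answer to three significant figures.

T_f = 43.2 °C

Heat to bring ice to 0 °C and melt it: q₁ = 53.2×2.03×10.3 + 53.2×338.0 = 19094 J
Heat the water can supply cooling to 0 °C: 137.8×4.17×93.1 = 53497.7 J > q₁, so all ice melts.
Energy balance: 137.8×4.17×(93.1 − T) = 19094 + 53.2×4.17×(T − 0)
574.626(93.1 − T) = 19094 + 221.844 T
53497.7 − 19094 = 796.470 T
T = 34403.7 / 796.470 = 43.20 °C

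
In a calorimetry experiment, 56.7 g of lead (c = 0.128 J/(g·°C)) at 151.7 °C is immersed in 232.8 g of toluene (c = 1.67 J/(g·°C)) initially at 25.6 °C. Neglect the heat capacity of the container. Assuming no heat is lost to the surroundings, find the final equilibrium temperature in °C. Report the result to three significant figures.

Heat lost by lead = heat gained by toluene.
(56.7)(0.128)(151.7 − T) = (232.8)(1.67)(T − 25.6)
7.2576 (151.7 − T) = 388.776 (T − 25.6)
1101.0 − 7.2576 T = 388.776 T − 9952.7
11053.7 = 396.0336 T
T = 27.91 °C

T_f = 27.9 °C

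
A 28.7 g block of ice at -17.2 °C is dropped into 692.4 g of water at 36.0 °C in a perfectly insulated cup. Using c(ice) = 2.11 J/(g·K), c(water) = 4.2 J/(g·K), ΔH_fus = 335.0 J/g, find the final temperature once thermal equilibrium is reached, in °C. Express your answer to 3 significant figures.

T_f = 31.0 °C

Heat to bring ice to 0 °C and melt it: q₁ = 28.7×2.11×17.2 + 28.7×335.0 = 10656 J
Heat the water can supply cooling to 0 °C: 692.4×4.2×36.0 = 104691 J > q₁, so all ice melts.
Energy balance: 692.4×4.2×(36.0 − T) = 10656 + 28.7×4.2×(T − 0)
2908.08(36.0 − T) = 10656 + 120.54 T
104691 − 10656 = 3028.62 T
T = 94035 / 3028.62 = 31.049 °C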